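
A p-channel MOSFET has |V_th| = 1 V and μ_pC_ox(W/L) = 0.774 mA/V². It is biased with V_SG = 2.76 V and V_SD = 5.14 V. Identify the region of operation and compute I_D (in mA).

V_ov = V_SG − |V_th| = 2.76 − 1 = 1.76 V.
Since V_SD = 5.14 V ≥ V_ov = 1.76 V, the device is in saturation.
I_D = ½ k_p V_ov² = 0.5 × 0.774 × 1.76² = 1.2 mA.

Saturation; I_D = 1.20 mA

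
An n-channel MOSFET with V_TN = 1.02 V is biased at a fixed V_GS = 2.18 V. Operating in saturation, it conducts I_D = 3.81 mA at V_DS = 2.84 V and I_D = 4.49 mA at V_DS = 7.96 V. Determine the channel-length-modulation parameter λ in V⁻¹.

λ = 0.0387 V⁻¹

With V_GS fixed, I_D ∝ (1 + λ V_DS) in saturation, so I_D2/I_D1 = (1 + λ V_DS2)/(1 + λ V_DS1).
4.49/3.81 = 1.178 = (1 + 7.96 λ)/(1 + 2.84 λ).
Solving: λ (I_D1 V_DS2 − I_D2 V_DS1) = I_D2 − I_D1, so λ = (4.49 − 3.81) / (3.81 × 7.96 − 4.49 × 2.84) = 0.68 / 17.6 = 0.0387 V⁻¹.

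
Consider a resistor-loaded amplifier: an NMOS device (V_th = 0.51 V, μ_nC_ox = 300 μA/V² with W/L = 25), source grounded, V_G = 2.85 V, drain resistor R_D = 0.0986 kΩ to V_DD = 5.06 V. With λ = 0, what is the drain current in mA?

I_D = 20.5 mA

V_GS = V_G = 2.85 V, so V_ov = 2.85 − 0.51 = 2.34 V.
k_n = μ_nC_ox · (W/L) = 7.5 mA/V².
Assume saturation: I_D = ½ k_n V_ov² = 0.5 × 7.5 × 2.34² = 20.5 mA, giving V_DS = V_DD − I_D R_D = 5.06 − 20.5 × 0.0986 = 3.04 V.
V_DS = 3.04 V ≥ V_ov = 2.34 V, confirming saturation.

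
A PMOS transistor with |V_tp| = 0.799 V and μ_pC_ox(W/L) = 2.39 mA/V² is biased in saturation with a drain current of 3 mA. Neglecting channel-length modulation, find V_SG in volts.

V_SG = 2.38 V

In saturation I_D = ½ k_p (V_SG − |V_tp|)², so V_SG − |V_tp| = √(2 I_D / k_p) = √(2 × 3 / 2.39) = 1.58 V.
V_SG = 0.799 + 1.58 = 2.38 V.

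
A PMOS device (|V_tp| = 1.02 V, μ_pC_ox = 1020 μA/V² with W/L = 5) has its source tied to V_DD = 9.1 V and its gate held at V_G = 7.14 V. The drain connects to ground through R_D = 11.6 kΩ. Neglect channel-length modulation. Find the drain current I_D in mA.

I_D = 0.769 mA

V_SG = V_DD − V_G = 9.1 − 7.14 = 1.96 V, so V_ov = 1.96 − 1.02 = 0.94 V.
k_p = μ_pC_ox · (W/L) = 5.1 mA/V².
Assume saturation: I_D = ½ k_p V_ov² = 0.5 × 5.1 × 0.94² = 2.25 mA, giving V_SD = V_DD − I_D R_D = 9.1 − 2.25 × 11.6 = -17 V.
But -17 V < V_ov = 0.94 V, so the device is actually in triode.
In triode I_D = k_p[V_ov V_SD − ½ V_SD²] and I_D = (V_DD − V_SD)/R_D. Equating: 29.6 V_SD² − 56.61 V_SD + 9.1 = 0, giving V_SD = 0.177 V (the root below V_ov).
I_D = (9.1 − 0.177) / 11.6 = 0.769 mA.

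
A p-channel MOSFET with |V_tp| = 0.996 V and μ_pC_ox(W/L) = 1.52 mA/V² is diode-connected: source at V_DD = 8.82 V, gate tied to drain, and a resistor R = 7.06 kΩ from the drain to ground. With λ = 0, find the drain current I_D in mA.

I_D = 0.950 mA

With gate tied to drain, V_SG = V_SD ≥ V_SG − |V_tp|, so the device is in saturation.
KCL at the drain: ½ k_p (V_SG − |V_tp|)² = (V_DD − V_SG)/R.
Let x = V_SG − 0.996. Then 5.37 x² + x − 7.824 = 0, giving x = 1.12 V (positive root), so V_SG = 2.11 V.
I_D = (V_DD − V_SG)/R = (8.82 − 2.11) / 7.06 = 0.95 mA.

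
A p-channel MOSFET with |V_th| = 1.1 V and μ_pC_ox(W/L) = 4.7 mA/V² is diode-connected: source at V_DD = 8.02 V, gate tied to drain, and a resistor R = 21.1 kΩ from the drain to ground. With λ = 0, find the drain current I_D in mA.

With gate tied to drain, V_SG = V_SD ≥ V_SG − |V_th|, so the device is in saturation.
KCL at the drain: ½ k_p (V_SG − |V_th|)² = (V_DD − V_SG)/R.
Let x = V_SG − 1.1. Then 49.6 x² + x − 6.92 = 0, giving x = 0.364 V (positive root), so V_SG = 1.46 V.
I_D = (V_DD − V_SG)/R = (8.02 − 1.46) / 21.1 = 0.311 mA.

I_D = 0.311 mA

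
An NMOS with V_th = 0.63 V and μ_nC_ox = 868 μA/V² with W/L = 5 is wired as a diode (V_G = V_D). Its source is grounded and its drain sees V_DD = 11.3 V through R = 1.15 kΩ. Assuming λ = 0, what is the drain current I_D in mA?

With gate tied to drain, V_GS = V_DS ≥ V_GS − V_th, so the device is in saturation.
k_n = μ_nC_ox · (W/L) = 4.34 mA/V².
KCL at the drain: ½ k_n (V_GS − V_th)² = (V_DD − V_GS)/R.
Let x = V_GS − 0.63. Then 2.5 x² + x − 10.67 = 0, giving x = 1.88 V (positive root), so V_GS = 2.51 V.
I_D = (V_DD − V_GS)/R = (11.3 − 2.51) / 1.15 = 7.65 mA.

I_D = 7.65 mA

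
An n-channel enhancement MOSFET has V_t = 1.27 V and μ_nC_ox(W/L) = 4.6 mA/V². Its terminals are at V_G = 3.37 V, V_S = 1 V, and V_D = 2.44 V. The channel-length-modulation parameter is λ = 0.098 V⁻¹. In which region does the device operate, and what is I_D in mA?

Saturation; I_D = 3.18 mA

V_GS = V_G − V_S = 3.37 − 1 = 2.37 V; V_DS = V_D − V_S = 2.44 − 1 = 1.44 V.
V_ov = V_GS − V_t = 2.37 − 1.27 = 1.1 V.
Since V_DS = 1.44 V ≥ V_ov = 1.1 V, the device is in saturation.
I_D = ½ k_n V_ov² (1 + λ V_DS) = 0.5 × 4.6 × 1.1² × (1 + 0.098 × 1.44) = 3.18 mA.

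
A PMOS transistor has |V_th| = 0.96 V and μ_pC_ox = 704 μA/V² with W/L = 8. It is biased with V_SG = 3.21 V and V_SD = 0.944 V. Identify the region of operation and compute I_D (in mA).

Triode; I_D = 9.45 mA

k_p = μ_pC_ox · (W/L) = 5.632 mA/V².
V_ov = V_SG − |V_th| = 3.21 − 0.96 = 2.25 V.
Since V_SD = 0.944 V < V_ov = 2.25 V, the device is in the triode region.
I_D = k_p [V_ov · V_SD − ½ V_SD²] = 5.632 × [2.25 × 0.944 − 0.5 × 0.944²] = 9.45 mA.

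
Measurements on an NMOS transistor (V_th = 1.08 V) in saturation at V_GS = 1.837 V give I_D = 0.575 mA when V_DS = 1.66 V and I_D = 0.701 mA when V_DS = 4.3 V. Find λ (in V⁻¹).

λ = 0.0963 V⁻¹

With V_GS fixed, I_D ∝ (1 + λ V_DS) in saturation, so I_D2/I_D1 = (1 + λ V_DS2)/(1 + λ V_DS1).
0.701/0.575 = 1.219 = (1 + 4.3 λ)/(1 + 1.66 λ).
Solving: λ (I_D1 V_DS2 − I_D2 V_DS1) = I_D2 − I_D1, so λ = (0.701 − 0.575) / (0.575 × 4.3 − 0.701 × 1.66) = 0.126 / 1.31 = 0.0963 V⁻¹.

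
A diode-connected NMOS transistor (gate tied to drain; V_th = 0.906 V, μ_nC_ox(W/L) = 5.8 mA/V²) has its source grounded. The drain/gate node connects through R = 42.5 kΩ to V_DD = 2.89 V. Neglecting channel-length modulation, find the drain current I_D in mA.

I_D = 0.0438 mA

With gate tied to drain, V_GS = V_DS ≥ V_GS − V_th, so the device is in saturation.
KCL at the drain: ½ k_n (V_GS − V_th)² = (V_DD − V_GS)/R.
Let x = V_GS − 0.906. Then 123 x² + x − 1.984 = 0, giving x = 0.123 V (positive root), so V_GS = 1.03 V.
I_D = (V_DD − V_GS)/R = (2.89 − 1.03) / 42.5 = 0.0438 mA.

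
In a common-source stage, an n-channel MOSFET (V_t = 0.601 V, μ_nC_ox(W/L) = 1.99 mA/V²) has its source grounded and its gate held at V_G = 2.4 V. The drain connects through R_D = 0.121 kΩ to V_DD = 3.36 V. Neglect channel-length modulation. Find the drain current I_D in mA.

I_D = 3.22 mA

V_GS = V_G = 2.4 V, so V_ov = 2.4 − 0.601 = 1.8 V.
Assume saturation: I_D = ½ k_n V_ov² = 0.5 × 1.99 × 1.8² = 3.22 mA, giving V_DS = V_DD − I_D R_D = 3.36 − 3.22 × 0.121 = 2.97 V.
V_DS = 2.97 V ≥ V_ov = 1.8 V, confirming saturation.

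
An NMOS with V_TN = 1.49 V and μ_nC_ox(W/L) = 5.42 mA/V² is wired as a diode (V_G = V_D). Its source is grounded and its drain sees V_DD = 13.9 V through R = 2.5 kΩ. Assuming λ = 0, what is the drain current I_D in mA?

With gate tied to drain, V_GS = V_DS ≥ V_GS − V_TN, so the device is in saturation.
KCL at the drain: ½ k_n (V_GS − V_TN)² = (V_DD − V_GS)/R.
Let x = V_GS − 1.49. Then 6.78 x² + x − 12.41 = 0, giving x = 1.28 V (positive root), so V_GS = 2.77 V.
I_D = (V_DD − V_GS)/R = (13.9 − 2.77) / 2.5 = 4.45 mA.

I_D = 4.45 mA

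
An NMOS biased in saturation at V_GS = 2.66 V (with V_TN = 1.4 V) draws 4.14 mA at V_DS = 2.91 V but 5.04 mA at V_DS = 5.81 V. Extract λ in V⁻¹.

With V_GS fixed, I_D ∝ (1 + λ V_DS) in saturation, so I_D2/I_D1 = (1 + λ V_DS2)/(1 + λ V_DS1).
5.04/4.14 = 1.217 = (1 + 5.81 λ)/(1 + 2.91 λ).
Solving: λ (I_D1 V_DS2 − I_D2 V_DS1) = I_D2 − I_D1, so λ = (5.04 − 4.14) / (4.14 × 5.81 − 5.04 × 2.91) = 0.9 / 9.39 = 0.0959 V⁻¹.

λ = 0.0959 V⁻¹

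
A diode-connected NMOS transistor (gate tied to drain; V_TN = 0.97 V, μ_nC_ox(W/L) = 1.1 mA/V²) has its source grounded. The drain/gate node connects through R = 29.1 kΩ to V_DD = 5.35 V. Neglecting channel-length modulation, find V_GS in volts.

With gate tied to drain, V_GS = V_DS ≥ V_GS − V_TN, so the device is in saturation.
KCL at the drain: ½ k_n (V_GS − V_TN)² = (V_DD − V_GS)/R.
Let x = V_GS − 0.97. Then 16 x² + x − 4.38 = 0, giving x = 0.493 V (positive root), so V_GS = 1.46 V.
I_D = (V_DD − V_GS)/R = (5.35 − 1.46) / 29.1 = 0.134 mA.

V_GS = 1.46 V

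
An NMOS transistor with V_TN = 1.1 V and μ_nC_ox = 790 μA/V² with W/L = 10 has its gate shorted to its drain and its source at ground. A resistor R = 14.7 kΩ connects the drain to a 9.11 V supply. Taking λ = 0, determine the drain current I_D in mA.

With gate tied to drain, V_GS = V_DS ≥ V_GS − V_TN, so the device is in saturation.
k_n = μ_nC_ox · (W/L) = 7.9 mA/V².
KCL at the drain: ½ k_n (V_GS − V_TN)² = (V_DD − V_GS)/R.
Let x = V_GS − 1.1. Then 58.1 x² + x − 8.01 = 0, giving x = 0.363 V (positive root), so V_GS = 1.46 V.
I_D = (V_DD − V_GS)/R = (9.11 − 1.46) / 14.7 = 0.52 mA.

I_D = 0.520 mA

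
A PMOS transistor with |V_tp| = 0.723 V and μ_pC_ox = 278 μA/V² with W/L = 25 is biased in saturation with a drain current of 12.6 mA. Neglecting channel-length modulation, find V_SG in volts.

k_p = μ_pC_ox · (W/L) = 6.95 mA/V².
In saturation I_D = ½ k_p (V_SG − |V_tp|)², so V_SG − |V_tp| = √(2 I_D / k_p) = √(2 × 12.6 / 6.95) = 1.9 V.
V_SG = 0.723 + 1.9 = 2.63 V.

V_SG = 2.63 V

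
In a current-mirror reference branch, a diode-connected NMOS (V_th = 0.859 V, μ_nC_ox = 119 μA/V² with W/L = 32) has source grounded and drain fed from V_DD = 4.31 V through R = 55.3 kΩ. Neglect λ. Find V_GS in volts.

With gate tied to drain, V_GS = V_DS ≥ V_GS − V_th, so the device is in saturation.
k_n = μ_nC_ox · (W/L) = 3.808 mA/V².
KCL at the drain: ½ k_n (V_GS − V_th)² = (V_DD − V_GS)/R.
Let x = V_GS − 0.859. Then 105 x² + x − 3.451 = 0, giving x = 0.176 V (positive root), so V_GS = 1.04 V.
I_D = (V_DD − V_GS)/R = (4.31 − 1.04) / 55.3 = 0.0592 mA.

V_GS = 1.04 V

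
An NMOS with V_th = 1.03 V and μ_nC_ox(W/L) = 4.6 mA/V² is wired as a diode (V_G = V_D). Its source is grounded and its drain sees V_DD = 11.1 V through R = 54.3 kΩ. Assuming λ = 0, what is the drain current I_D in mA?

I_D = 0.180 mA

With gate tied to drain, V_GS = V_DS ≥ V_GS − V_th, so the device is in saturation.
KCL at the drain: ½ k_n (V_GS − V_th)² = (V_DD − V_GS)/R.
Let x = V_GS − 1.03. Then 125 x² + x − 10.07 = 0, giving x = 0.28 V (positive root), so V_GS = 1.31 V.
I_D = (V_DD − V_GS)/R = (11.1 − 1.31) / 54.3 = 0.18 mA.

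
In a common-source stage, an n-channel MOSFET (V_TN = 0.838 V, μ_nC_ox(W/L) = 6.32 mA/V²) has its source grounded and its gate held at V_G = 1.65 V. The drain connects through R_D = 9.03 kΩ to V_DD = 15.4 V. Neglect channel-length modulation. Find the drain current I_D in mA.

I_D = 1.66 mA

V_GS = V_G = 1.65 V, so V_ov = 1.65 − 0.838 = 0.812 V.
Assume saturation: I_D = ½ k_n V_ov² = 0.5 × 6.32 × 0.812² = 2.08 mA, giving V_DS = V_DD − I_D R_D = 15.4 − 2.08 × 9.03 = -3.41 V.
But -3.41 V < V_ov = 0.812 V, so the device is actually in triode.
In triode I_D = k_n[V_ov V_DS − ½ V_DS²] and I_D = (V_DD − V_DS)/R_D. Equating: 28.5 V_DS² − 47.34 V_DS + 15.4 = 0, giving V_DS = 0.444 V (the root below V_ov).
I_D = (15.4 − 0.444) / 9.03 = 1.66 mA.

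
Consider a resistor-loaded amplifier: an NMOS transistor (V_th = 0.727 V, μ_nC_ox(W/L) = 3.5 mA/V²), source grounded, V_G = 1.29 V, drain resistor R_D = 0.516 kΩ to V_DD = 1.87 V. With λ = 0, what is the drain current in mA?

I_D = 0.555 mA

V_GS = V_G = 1.29 V, so V_ov = 1.29 − 0.727 = 0.563 V.
Assume saturation: I_D = ½ k_n V_ov² = 0.5 × 3.5 × 0.563² = 0.555 mA, giving V_DS = V_DD − I_D R_D = 1.87 − 0.555 × 0.516 = 1.58 V.
V_DS = 1.58 V ≥ V_ov = 0.563 V, confirming saturation.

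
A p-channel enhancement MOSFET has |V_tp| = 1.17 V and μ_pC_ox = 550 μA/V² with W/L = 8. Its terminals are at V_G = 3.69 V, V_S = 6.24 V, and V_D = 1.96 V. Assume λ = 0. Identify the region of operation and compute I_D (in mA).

Saturation; I_D = 4.19 mA

V_SG = V_S − V_G = 6.24 − 3.69 = 2.55 V; V_SD = V_S − V_D = 6.24 − 1.96 = 4.28 V.
k_p = μ_pC_ox · (W/L) = 4.4 mA/V².
V_ov = V_SG − |V_tp| = 2.55 − 1.17 = 1.38 V.
Since V_SD = 4.28 V ≥ V_ov = 1.38 V, the device is in saturation.
I_D = ½ k_p V_ov² = 0.5 × 4.4 × 1.38² = 4.19 mA.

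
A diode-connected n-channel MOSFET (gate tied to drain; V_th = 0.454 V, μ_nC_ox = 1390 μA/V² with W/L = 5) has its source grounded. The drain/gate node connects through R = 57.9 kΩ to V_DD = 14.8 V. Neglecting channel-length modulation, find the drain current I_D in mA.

With gate tied to drain, V_GS = V_DS ≥ V_GS − V_th, so the device is in saturation.
k_n = μ_nC_ox · (W/L) = 6.95 mA/V².
KCL at the drain: ½ k_n (V_GS − V_th)² = (V_DD − V_GS)/R.
Let x = V_GS − 0.454. Then 201 x² + x − 14.35 = 0, giving x = 0.265 V (positive root), so V_GS = 0.719 V.
I_D = (V_DD − V_GS)/R = (14.8 − 0.719) / 57.9 = 0.243 mA.

I_D = 0.243 mA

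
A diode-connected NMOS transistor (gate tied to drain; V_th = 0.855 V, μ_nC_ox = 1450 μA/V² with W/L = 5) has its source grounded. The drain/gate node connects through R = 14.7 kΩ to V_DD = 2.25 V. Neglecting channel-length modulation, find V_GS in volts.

V_GS = 1.01 V

With gate tied to drain, V_GS = V_DS ≥ V_GS − V_th, so the device is in saturation.
k_n = μ_nC_ox · (W/L) = 7.25 mA/V².
KCL at the drain: ½ k_n (V_GS − V_th)² = (V_DD − V_GS)/R.
Let x = V_GS − 0.855. Then 53.3 x² + x − 1.395 = 0, giving x = 0.153 V (positive root), so V_GS = 1.01 V.
I_D = (V_DD − V_GS)/R = (2.25 − 1.01) / 14.7 = 0.0845 mA.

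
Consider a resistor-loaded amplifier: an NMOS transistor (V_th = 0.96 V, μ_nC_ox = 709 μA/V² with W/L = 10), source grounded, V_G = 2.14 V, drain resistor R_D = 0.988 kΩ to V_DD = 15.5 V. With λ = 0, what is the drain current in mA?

I_D = 4.94 mA

V_GS = V_G = 2.14 V, so V_ov = 2.14 − 0.96 = 1.18 V.
k_n = μ_nC_ox · (W/L) = 7.09 mA/V².
Assume saturation: I_D = ½ k_n V_ov² = 0.5 × 7.09 × 1.18² = 4.94 mA, giving V_DS = V_DD − I_D R_D = 15.5 − 4.94 × 0.988 = 10.6 V.
V_DS = 10.6 V ≥ V_ov = 1.18 V, confirming saturation.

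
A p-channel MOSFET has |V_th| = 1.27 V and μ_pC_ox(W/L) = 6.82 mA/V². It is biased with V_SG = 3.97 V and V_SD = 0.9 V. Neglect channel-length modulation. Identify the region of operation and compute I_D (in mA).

Triode; I_D = 13.8 mA

V_ov = V_SG − |V_th| = 3.97 − 1.27 = 2.7 V.
Since V_SD = 0.9 V < V_ov = 2.7 V, the device is in the triode region.
I_D = k_p [V_ov · V_SD − ½ V_SD²] = 6.82 × [2.7 × 0.9 − 0.5 × 0.9²] = 13.8 mA.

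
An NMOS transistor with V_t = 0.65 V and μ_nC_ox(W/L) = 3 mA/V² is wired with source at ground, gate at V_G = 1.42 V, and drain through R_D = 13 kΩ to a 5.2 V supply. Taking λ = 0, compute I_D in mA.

V_GS = V_G = 1.42 V, so V_ov = 1.42 − 0.65 = 0.77 V.
Assume saturation: I_D = ½ k_n V_ov² = 0.5 × 3 × 0.77² = 0.889 mA, giving V_DS = V_DD − I_D R_D = 5.2 − 0.889 × 13 = -6.36 V.
But -6.36 V < V_ov = 0.77 V, so the device is actually in triode.
In triode I_D = k_n[V_ov V_DS − ½ V_DS²] and I_D = (V_DD − V_DS)/R_D. Equating: 19.5 V_DS² − 31.03 V_DS + 5.2 = 0, giving V_DS = 0.19 V (the root below V_ov).
I_D = (5.2 − 0.19) / 13 = 0.385 mA.

I_D = 0.385 mA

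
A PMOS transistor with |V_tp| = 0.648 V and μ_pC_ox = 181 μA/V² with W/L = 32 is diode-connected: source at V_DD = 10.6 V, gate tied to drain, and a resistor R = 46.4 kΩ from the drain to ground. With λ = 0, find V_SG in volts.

V_SG = 0.916 V

With gate tied to drain, V_SG = V_SD ≥ V_SG − |V_tp|, so the device is in saturation.
k_p = μ_pC_ox · (W/L) = 5.792 mA/V².
KCL at the drain: ½ k_p (V_SG − |V_tp|)² = (V_DD − V_SG)/R.
Let x = V_SG − 0.648. Then 134 x² + x − 9.952 = 0, giving x = 0.268 V (positive root), so V_SG = 0.916 V.
I_D = (V_DD − V_SG)/R = (10.6 − 0.916) / 46.4 = 0.209 mA.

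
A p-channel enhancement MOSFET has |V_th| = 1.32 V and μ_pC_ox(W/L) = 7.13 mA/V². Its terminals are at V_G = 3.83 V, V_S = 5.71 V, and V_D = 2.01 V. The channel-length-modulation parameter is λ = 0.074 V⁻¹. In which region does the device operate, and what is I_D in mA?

Saturation; I_D = 1.42 mA

V_SG = V_S − V_G = 5.71 − 3.83 = 1.88 V; V_SD = V_S − V_D = 5.71 − 2.01 = 3.7 V.
V_ov = V_SG − |V_th| = 1.88 − 1.32 = 0.56 V.
Since V_SD = 3.7 V ≥ V_ov = 0.56 V, the device is in saturation.
I_D = ½ k_p V_ov² (1 + λ V_SD) = 0.5 × 7.13 × 0.56² × (1 + 0.074 × 3.7) = 1.42 mA.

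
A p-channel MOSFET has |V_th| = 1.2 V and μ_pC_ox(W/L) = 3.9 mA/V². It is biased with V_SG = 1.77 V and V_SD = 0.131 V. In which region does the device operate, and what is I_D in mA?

Triode; I_D = 0.258 mA

V_ov = V_SG − |V_th| = 1.77 − 1.2 = 0.57 V.
Since V_SD = 0.131 V < V_ov = 0.57 V, the device is in the triode region.
I_D = k_p [V_ov · V_SD − ½ V_SD²] = 3.9 × [0.57 × 0.131 − 0.5 × 0.131²] = 0.258 mA.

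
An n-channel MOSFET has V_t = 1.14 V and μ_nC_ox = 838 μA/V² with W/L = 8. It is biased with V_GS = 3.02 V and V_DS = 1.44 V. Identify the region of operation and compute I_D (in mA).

k_n = μ_nC_ox · (W/L) = 6.704 mA/V².
V_ov = V_GS − V_t = 3.02 − 1.14 = 1.88 V.
Since V_DS = 1.44 V < V_ov = 1.88 V, the device is in the triode region.
I_D = k_n [V_ov · V_DS − ½ V_DS²] = 6.704 × [1.88 × 1.44 − 0.5 × 1.44²] = 11.2 mA.

Triode; I_D = 11.2 mA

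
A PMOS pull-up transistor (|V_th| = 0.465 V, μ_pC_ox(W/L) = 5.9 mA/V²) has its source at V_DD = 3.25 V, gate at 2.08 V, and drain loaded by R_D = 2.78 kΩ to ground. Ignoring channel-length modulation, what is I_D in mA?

V_SG = V_DD − V_G = 3.25 − 2.08 = 1.17 V, so V_ov = 1.17 − 0.465 = 0.705 V.
Assume saturation: I_D = ½ k_p V_ov² = 0.5 × 5.9 × 0.705² = 1.47 mA, giving V_SD = V_DD − I_D R_D = 3.25 − 1.47 × 2.78 = -0.826 V.
But -0.826 V < V_ov = 0.705 V, so the device is actually in triode.
In triode I_D = k_p[V_ov V_SD − ½ V_SD²] and I_D = (V_DD − V_SD)/R_D. Equating: 8.2 V_SD² − 12.56 V_SD + 3.25 = 0, giving V_SD = 0.33 V (the root below V_ov).
I_D = (3.25 − 0.33) / 2.78 = 1.05 mA.

I_D = 1.05 mA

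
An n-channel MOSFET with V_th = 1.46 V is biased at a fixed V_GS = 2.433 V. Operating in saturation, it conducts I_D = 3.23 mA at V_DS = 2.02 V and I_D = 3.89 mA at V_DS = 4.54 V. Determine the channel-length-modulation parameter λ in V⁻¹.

With V_GS fixed, I_D ∝ (1 + λ V_DS) in saturation, so I_D2/I_D1 = (1 + λ V_DS2)/(1 + λ V_DS1).
3.89/3.23 = 1.204 = (1 + 4.54 λ)/(1 + 2.02 λ).
Solving: λ (I_D1 V_DS2 − I_D2 V_DS1) = I_D2 − I_D1, so λ = (3.89 − 3.23) / (3.23 × 4.54 − 3.89 × 2.02) = 0.66 / 6.81 = 0.097 V⁻¹.

λ = 0.0970 V⁻¹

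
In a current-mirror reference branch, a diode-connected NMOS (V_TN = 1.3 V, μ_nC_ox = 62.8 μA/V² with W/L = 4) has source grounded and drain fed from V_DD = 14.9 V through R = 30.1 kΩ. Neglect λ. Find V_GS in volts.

V_GS = 3.07 V

With gate tied to drain, V_GS = V_DS ≥ V_GS − V_TN, so the device is in saturation.
k_n = μ_nC_ox · (W/L) = 0.2512 mA/V².
KCL at the drain: ½ k_n (V_GS − V_TN)² = (V_DD − V_GS)/R.
Let x = V_GS − 1.3. Then 3.78 x² + x − 13.6 = 0, giving x = 1.77 V (positive root), so V_GS = 3.07 V.
I_D = (V_DD − V_GS)/R = (14.9 − 3.07) / 30.1 = 0.393 mA.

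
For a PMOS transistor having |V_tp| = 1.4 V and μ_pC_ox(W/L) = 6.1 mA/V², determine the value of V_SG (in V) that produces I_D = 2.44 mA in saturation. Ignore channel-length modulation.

In saturation I_D = ½ k_p (V_SG − |V_tp|)², so V_SG − |V_tp| = √(2 I_D / k_p) = √(2 × 2.44 / 6.1) = 0.894 V.
V_SG = 1.4 + 0.894 = 2.29 V.

V_SG = 2.29 V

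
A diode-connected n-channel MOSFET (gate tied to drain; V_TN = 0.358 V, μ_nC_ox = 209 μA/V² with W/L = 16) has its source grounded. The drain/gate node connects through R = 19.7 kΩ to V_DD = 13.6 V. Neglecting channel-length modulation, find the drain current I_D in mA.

I_D = 0.641 mA

With gate tied to drain, V_GS = V_DS ≥ V_GS − V_TN, so the device is in saturation.
k_n = μ_nC_ox · (W/L) = 3.344 mA/V².
KCL at the drain: ½ k_n (V_GS − V_TN)² = (V_DD − V_GS)/R.
Let x = V_GS − 0.358. Then 32.9 x² + x − 13.24 = 0, giving x = 0.619 V (positive root), so V_GS = 0.977 V.
I_D = (V_DD − V_GS)/R = (13.6 − 0.977) / 19.7 = 0.641 mA.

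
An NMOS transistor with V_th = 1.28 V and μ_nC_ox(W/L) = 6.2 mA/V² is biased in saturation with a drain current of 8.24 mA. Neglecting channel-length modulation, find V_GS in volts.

In saturation I_D = ½ k_n (V_GS − V_th)², so V_GS − V_th = √(2 I_D / k_n) = √(2 × 8.24 / 6.2) = 1.63 V.
V_GS = 1.28 + 1.63 = 2.91 V.

V_GS = 2.91 V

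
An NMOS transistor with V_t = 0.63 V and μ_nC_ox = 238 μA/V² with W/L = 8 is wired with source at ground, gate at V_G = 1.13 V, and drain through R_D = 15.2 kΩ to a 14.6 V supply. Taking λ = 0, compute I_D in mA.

V_GS = V_G = 1.13 V, so V_ov = 1.13 − 0.63 = 0.5 V.
k_n = μ_nC_ox · (W/L) = 1.904 mA/V².
Assume saturation: I_D = ½ k_n V_ov² = 0.5 × 1.904 × 0.5² = 0.238 mA, giving V_DS = V_DD − I_D R_D = 14.6 − 0.238 × 15.2 = 11 V.
V_DS = 11 V ≥ V_ov = 0.5 V, confirming saturation.

I_D = 0.238 mA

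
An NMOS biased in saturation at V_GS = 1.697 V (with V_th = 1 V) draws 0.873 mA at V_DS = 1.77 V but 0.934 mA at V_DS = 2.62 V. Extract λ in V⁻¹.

With V_GS fixed, I_D ∝ (1 + λ V_DS) in saturation, so I_D2/I_D1 = (1 + λ V_DS2)/(1 + λ V_DS1).
0.934/0.873 = 1.07 = (1 + 2.62 λ)/(1 + 1.77 λ).
Solving: λ (I_D1 V_DS2 − I_D2 V_DS1) = I_D2 − I_D1, so λ = (0.934 − 0.873) / (0.873 × 2.62 − 0.934 × 1.77) = 0.061 / 0.634 = 0.0962 V⁻¹.

λ = 0.0962 V⁻¹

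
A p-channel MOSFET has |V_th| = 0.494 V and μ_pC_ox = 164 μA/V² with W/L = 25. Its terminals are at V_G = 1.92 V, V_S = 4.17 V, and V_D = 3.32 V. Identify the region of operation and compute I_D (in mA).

V_SG = V_S − V_G = 4.17 − 1.92 = 2.25 V; V_SD = V_S − V_D = 4.17 − 3.32 = 0.85 V.
k_p = μ_pC_ox · (W/L) = 4.1 mA/V².
V_ov = V_SG − |V_th| = 2.25 − 0.494 = 1.76 V.
Since V_SD = 0.85 V < V_ov = 1.76 V, the device is in the triode region.
I_D = k_p [V_ov · V_SD − ½ V_SD²] = 4.1 × [1.76 × 0.85 − 0.5 × 0.85²] = 4.64 mA.

Triode; I_D = 4.64 mA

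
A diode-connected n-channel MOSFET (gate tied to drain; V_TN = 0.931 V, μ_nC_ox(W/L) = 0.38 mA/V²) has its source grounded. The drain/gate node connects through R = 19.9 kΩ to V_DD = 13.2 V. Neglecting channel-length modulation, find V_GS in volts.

V_GS = 2.60 V

With gate tied to drain, V_GS = V_DS ≥ V_GS − V_TN, so the device is in saturation.
KCL at the drain: ½ k_n (V_GS − V_TN)² = (V_DD − V_GS)/R.
Let x = V_GS − 0.931. Then 3.78 x² + x − 12.27 = 0, giving x = 1.67 V (positive root), so V_GS = 2.6 V.
I_D = (V_DD − V_GS)/R = (13.2 − 2.6) / 19.9 = 0.532 mA.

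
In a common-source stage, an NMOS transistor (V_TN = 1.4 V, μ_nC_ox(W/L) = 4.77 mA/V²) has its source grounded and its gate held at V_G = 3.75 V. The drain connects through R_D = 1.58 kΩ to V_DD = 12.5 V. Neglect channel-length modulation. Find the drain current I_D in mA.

I_D = 7.41 mA

V_GS = V_G = 3.75 V, so V_ov = 3.75 − 1.4 = 2.35 V.
Assume saturation: I_D = ½ k_n V_ov² = 0.5 × 4.77 × 2.35² = 13.2 mA, giving V_DS = V_DD − I_D R_D = 12.5 − 13.2 × 1.58 = -8.31 V.
But -8.31 V < V_ov = 2.35 V, so the device is actually in triode.
In triode I_D = k_n[V_ov V_DS − ½ V_DS²] and I_D = (V_DD − V_DS)/R_D. Equating: 3.77 V_DS² − 18.71 V_DS + 12.5 = 0, giving V_DS = 0.796 V (the root below V_ov).
I_D = (12.5 − 0.796) / 1.58 = 7.41 mA.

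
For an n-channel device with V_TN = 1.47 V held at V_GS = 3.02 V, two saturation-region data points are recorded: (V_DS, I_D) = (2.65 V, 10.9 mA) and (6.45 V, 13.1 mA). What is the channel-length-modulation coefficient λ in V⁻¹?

With V_GS fixed, I_D ∝ (1 + λ V_DS) in saturation, so I_D2/I_D1 = (1 + λ V_DS2)/(1 + λ V_DS1).
13.1/10.9 = 1.202 = (1 + 6.45 λ)/(1 + 2.65 λ).
Solving: λ (I_D1 V_DS2 − I_D2 V_DS1) = I_D2 − I_D1, so λ = (13.1 − 10.9) / (10.9 × 6.45 − 13.1 × 2.65) = 2.2 / 35.6 = 0.0618 V⁻¹.

λ = 0.0618 V⁻¹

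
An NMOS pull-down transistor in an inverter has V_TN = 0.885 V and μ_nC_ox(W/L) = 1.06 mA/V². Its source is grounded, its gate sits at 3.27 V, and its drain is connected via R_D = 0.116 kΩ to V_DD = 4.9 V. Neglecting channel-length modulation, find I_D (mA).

I_D = 3.01 mA

V_GS = V_G = 3.27 V, so V_ov = 3.27 − 0.885 = 2.38 V.
Assume saturation: I_D = ½ k_n V_ov² = 0.5 × 1.06 × 2.38² = 3.01 mA, giving V_DS = V_DD − I_D R_D = 4.9 − 3.01 × 0.116 = 4.55 V.
V_DS = 4.55 V ≥ V_ov = 2.38 V, confirming saturation.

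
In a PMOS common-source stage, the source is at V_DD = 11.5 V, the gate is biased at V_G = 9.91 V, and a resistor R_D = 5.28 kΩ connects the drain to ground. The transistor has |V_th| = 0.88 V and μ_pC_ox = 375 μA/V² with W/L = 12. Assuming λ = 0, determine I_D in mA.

I_D = 1.13 mA

V_SG = V_DD − V_G = 11.5 − 9.91 = 1.59 V, so V_ov = 1.59 − 0.88 = 0.71 V.
k_p = μ_pC_ox · (W/L) = 4.5 mA/V².
Assume saturation: I_D = ½ k_p V_ov² = 0.5 × 4.5 × 0.71² = 1.13 mA, giving V_SD = V_DD − I_D R_D = 11.5 − 1.13 × 5.28 = 5.51 V.
V_SD = 5.51 V ≥ V_ov = 0.71 V, confirming saturation.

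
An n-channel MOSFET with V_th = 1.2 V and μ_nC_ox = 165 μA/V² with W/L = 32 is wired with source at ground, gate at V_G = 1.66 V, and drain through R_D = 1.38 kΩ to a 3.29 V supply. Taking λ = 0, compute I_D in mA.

V_GS = V_G = 1.66 V, so V_ov = 1.66 − 1.2 = 0.46 V.
k_n = μ_nC_ox · (W/L) = 5.28 mA/V².
Assume saturation: I_D = ½ k_n V_ov² = 0.5 × 5.28 × 0.46² = 0.559 mA, giving V_DS = V_DD − I_D R_D = 3.29 − 0.559 × 1.38 = 2.52 V.
V_DS = 2.52 V ≥ V_ov = 0.46 V, confirming saturation.

I_D = 0.559 mA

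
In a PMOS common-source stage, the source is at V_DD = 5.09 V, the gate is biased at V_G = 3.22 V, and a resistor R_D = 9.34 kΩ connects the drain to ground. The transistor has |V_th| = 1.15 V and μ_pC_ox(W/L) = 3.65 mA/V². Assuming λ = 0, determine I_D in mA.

V_SG = V_DD − V_G = 5.09 − 3.22 = 1.87 V, so V_ov = 1.87 − 1.15 = 0.72 V.
Assume saturation: I_D = ½ k_p V_ov² = 0.5 × 3.65 × 0.72² = 0.946 mA, giving V_SD = V_DD − I_D R_D = 5.09 − 0.946 × 9.34 = -3.75 V.
But -3.75 V < V_ov = 0.72 V, so the device is actually in triode.
In triode I_D = k_p[V_ov V_SD − ½ V_SD²] and I_D = (V_DD − V_SD)/R_D. Equating: 17 V_SD² − 25.55 V_SD + 5.09 = 0, giving V_SD = 0.237 V (the root below V_ov).
I_D = (5.09 − 0.237) / 9.34 = 0.52 mA.

I_D = 0.520 mA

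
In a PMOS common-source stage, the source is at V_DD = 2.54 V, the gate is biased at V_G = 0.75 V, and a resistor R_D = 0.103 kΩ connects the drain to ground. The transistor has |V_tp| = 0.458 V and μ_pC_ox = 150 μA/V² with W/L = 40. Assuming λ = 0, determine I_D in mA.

V_SG = V_DD − V_G = 2.54 − 0.75 = 1.79 V, so V_ov = 1.79 − 0.458 = 1.33 V.
k_p = μ_pC_ox · (W/L) = 6 mA/V².
Assume saturation: I_D = ½ k_p V_ov² = 0.5 × 6 × 1.33² = 5.32 mA, giving V_SD = V_DD − I_D R_D = 2.54 − 5.32 × 0.103 = 1.99 V.
V_SD = 1.99 V ≥ V_ov = 1.33 V, confirming saturation.

I_D = 5.32 mA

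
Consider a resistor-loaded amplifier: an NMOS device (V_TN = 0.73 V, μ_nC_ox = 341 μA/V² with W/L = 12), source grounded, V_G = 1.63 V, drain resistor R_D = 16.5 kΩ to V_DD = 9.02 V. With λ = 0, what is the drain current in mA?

V_GS = V_G = 1.63 V, so V_ov = 1.63 − 0.73 = 0.9 V.
k_n = μ_nC_ox · (W/L) = 4.092 mA/V².
Assume saturation: I_D = ½ k_n V_ov² = 0.5 × 4.092 × 0.9² = 1.66 mA, giving V_DS = V_DD − I_D R_D = 9.02 − 1.66 × 16.5 = -18.3 V.
But -18.3 V < V_ov = 0.9 V, so the device is actually in triode.
In triode I_D = k_n[V_ov V_DS − ½ V_DS²] and I_D = (V_DD − V_DS)/R_D. Equating: 33.8 V_DS² − 61.77 V_DS + 9.02 = 0, giving V_DS = 0.16 V (the root below V_ov).
I_D = (9.02 − 0.16) / 16.5 = 0.537 mA.

I_D = 0.537 mA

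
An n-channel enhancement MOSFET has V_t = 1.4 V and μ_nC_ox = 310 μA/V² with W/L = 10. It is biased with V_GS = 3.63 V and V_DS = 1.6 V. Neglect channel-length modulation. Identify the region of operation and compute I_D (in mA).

k_n = μ_nC_ox · (W/L) = 3.1 mA/V².
V_ov = V_GS − V_t = 3.63 − 1.4 = 2.23 V.
Since V_DS = 1.6 V < V_ov = 2.23 V, the device is in the triode region.
I_D = k_n [V_ov · V_DS − ½ V_DS²] = 3.1 × [2.23 × 1.6 − 0.5 × 1.6²] = 7.09 mA.

Triode; I_D = 7.09 mA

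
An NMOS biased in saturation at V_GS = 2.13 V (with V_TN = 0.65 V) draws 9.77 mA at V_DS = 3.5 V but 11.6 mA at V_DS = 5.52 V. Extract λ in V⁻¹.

λ = 0.137 V⁻¹

With V_GS fixed, I_D ∝ (1 + λ V_DS) in saturation, so I_D2/I_D1 = (1 + λ V_DS2)/(1 + λ V_DS1).
11.6/9.77 = 1.187 = (1 + 5.52 λ)/(1 + 3.5 λ).
Solving: λ (I_D1 V_DS2 − I_D2 V_DS1) = I_D2 − I_D1, so λ = (11.6 − 9.77) / (9.77 × 5.52 − 11.6 × 3.5) = 1.83 / 13.3 = 0.137 V⁻¹.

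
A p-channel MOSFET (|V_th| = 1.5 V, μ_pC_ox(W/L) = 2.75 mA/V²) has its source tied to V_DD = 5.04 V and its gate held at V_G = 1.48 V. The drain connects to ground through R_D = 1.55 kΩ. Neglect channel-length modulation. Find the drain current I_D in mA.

V_SG = V_DD − V_G = 5.04 − 1.48 = 3.56 V, so V_ov = 3.56 − 1.5 = 2.06 V.
Assume saturation: I_D = ½ k_p V_ov² = 0.5 × 2.75 × 2.06² = 5.83 mA, giving V_SD = V_DD − I_D R_D = 5.04 − 5.83 × 1.55 = -4 V.
But -4 V < V_ov = 2.06 V, so the device is actually in triode.
In triode I_D = k_p[V_ov V_SD − ½ V_SD²] and I_D = (V_DD − V_SD)/R_D. Equating: 2.13 V_SD² − 9.781 V_SD + 5.04 = 0, giving V_SD = 0.592 V (the root below V_ov).
I_D = (5.04 − 0.592) / 1.55 = 2.87 mA.

I_D = 2.87 mA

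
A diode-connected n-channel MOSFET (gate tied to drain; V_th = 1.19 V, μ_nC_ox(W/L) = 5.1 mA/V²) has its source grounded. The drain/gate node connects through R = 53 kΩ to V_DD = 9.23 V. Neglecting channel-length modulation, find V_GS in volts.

With gate tied to drain, V_GS = V_DS ≥ V_GS − V_th, so the device is in saturation.
KCL at the drain: ½ k_n (V_GS − V_th)² = (V_DD − V_GS)/R.
Let x = V_GS − 1.19. Then 135 x² + x − 8.04 = 0, giving x = 0.24 V (positive root), so V_GS = 1.43 V.
I_D = (V_DD − V_GS)/R = (9.23 − 1.43) / 53 = 0.147 mA.

V_GS = 1.43 V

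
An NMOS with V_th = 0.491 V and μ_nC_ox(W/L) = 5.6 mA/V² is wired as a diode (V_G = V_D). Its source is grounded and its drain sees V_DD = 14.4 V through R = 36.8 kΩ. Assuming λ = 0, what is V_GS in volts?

With gate tied to drain, V_GS = V_DS ≥ V_GS − V_th, so the device is in saturation.
KCL at the drain: ½ k_n (V_GS − V_th)² = (V_DD − V_GS)/R.
Let x = V_GS − 0.491. Then 103 x² + x − 13.91 = 0, giving x = 0.363 V (positive root), so V_GS = 0.854 V.
I_D = (V_DD − V_GS)/R = (14.4 − 0.854) / 36.8 = 0.368 mA.

V_GS = 0.854 V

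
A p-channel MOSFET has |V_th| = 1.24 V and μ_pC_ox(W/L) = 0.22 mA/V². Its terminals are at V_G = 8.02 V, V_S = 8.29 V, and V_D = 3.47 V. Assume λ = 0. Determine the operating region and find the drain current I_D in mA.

V_SG = V_S − V_G = 8.29 − 8.02 = 0.27 V; V_SD = V_S − V_D = 8.29 − 3.47 = 4.82 V.
V_SG = 0.27 V < |V_th| = 1.24 V, so the transistor is in cutoff.

Cutoff; I_D = 0 mA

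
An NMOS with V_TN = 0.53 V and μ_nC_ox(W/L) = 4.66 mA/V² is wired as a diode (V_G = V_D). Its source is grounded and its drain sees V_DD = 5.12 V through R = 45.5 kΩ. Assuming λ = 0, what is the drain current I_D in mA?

I_D = 0.0964 mA

With gate tied to drain, V_GS = V_DS ≥ V_GS − V_TN, so the device is in saturation.
KCL at the drain: ½ k_n (V_GS − V_TN)² = (V_DD − V_GS)/R.
Let x = V_GS − 0.53. Then 106 x² + x − 4.59 = 0, giving x = 0.203 V (positive root), so V_GS = 0.733 V.
I_D = (V_DD − V_GS)/R = (5.12 − 0.733) / 45.5 = 0.0964 mA.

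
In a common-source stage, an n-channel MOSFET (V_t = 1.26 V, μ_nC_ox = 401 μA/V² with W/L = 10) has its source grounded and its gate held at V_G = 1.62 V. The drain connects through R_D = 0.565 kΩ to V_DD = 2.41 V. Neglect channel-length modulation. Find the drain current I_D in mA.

V_GS = V_G = 1.62 V, so V_ov = 1.62 − 1.26 = 0.36 V.
k_n = μ_nC_ox · (W/L) = 4.01 mA/V².
Assume saturation: I_D = ½ k_n V_ov² = 0.5 × 4.01 × 0.36² = 0.26 mA, giving V_DS = V_DD − I_D R_D = 2.41 − 0.26 × 0.565 = 2.26 V.
V_DS = 2.26 V ≥ V_ov = 0.36 V, confirming saturation.

I_D = 0.260 mA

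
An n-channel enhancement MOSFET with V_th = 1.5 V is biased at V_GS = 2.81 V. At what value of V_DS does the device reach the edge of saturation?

The boundary between triode and saturation is V_DS = V_GS − V_th = V_ov.
V_ov = 2.81 − 1.5 = 1.31 V.

V_DS,sat = 1.31 V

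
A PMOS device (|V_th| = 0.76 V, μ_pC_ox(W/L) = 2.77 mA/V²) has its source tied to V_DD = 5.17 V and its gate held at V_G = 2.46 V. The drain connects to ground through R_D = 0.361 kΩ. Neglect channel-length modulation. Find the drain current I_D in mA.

V_SG = V_DD − V_G = 5.17 − 2.46 = 2.71 V, so V_ov = 2.71 − 0.76 = 1.95 V.
Assume saturation: I_D = ½ k_p V_ov² = 0.5 × 2.77 × 1.95² = 5.27 mA, giving V_SD = V_DD − I_D R_D = 5.17 − 5.27 × 0.361 = 3.27 V.
V_SD = 3.27 V ≥ V_ov = 1.95 V, confirming saturation.

I_D = 5.27 mA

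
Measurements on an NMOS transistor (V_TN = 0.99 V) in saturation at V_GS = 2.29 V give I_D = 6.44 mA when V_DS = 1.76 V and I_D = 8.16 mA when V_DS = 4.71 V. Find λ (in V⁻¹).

With V_GS fixed, I_D ∝ (1 + λ V_DS) in saturation, so I_D2/I_D1 = (1 + λ V_DS2)/(1 + λ V_DS1).
8.16/6.44 = 1.267 = (1 + 4.71 λ)/(1 + 1.76 λ).
Solving: λ (I_D1 V_DS2 − I_D2 V_DS1) = I_D2 − I_D1, so λ = (8.16 − 6.44) / (6.44 × 4.71 − 8.16 × 1.76) = 1.72 / 16 = 0.108 V⁻¹.

λ = 0.108 V⁻¹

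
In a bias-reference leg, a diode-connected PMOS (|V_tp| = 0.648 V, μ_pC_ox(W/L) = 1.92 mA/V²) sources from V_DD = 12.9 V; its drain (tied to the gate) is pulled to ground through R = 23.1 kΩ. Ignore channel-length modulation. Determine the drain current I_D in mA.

With gate tied to drain, V_SG = V_SD ≥ V_SG − |V_tp|, so the device is in saturation.
KCL at the drain: ½ k_p (V_SG − |V_tp|)² = (V_DD − V_SG)/R.
Let x = V_SG − 0.648. Then 22.2 x² + x − 12.25 = 0, giving x = 0.721 V (positive root), so V_SG = 1.37 V.
I_D = (V_DD − V_SG)/R = (12.9 − 1.37) / 23.1 = 0.499 mA.

I_D = 0.499 mA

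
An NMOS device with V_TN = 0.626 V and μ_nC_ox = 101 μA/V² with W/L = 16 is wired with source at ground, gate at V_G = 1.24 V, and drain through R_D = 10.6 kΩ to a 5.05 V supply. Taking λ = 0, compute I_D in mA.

V_GS = V_G = 1.24 V, so V_ov = 1.24 − 0.626 = 0.614 V.
k_n = μ_nC_ox · (W/L) = 1.616 mA/V².
Assume saturation: I_D = ½ k_n V_ov² = 0.5 × 1.616 × 0.614² = 0.305 mA, giving V_DS = V_DD − I_D R_D = 5.05 − 0.305 × 10.6 = 1.82 V.
V_DS = 1.82 V ≥ V_ov = 0.614 V, confirming saturation.

I_D = 0.305 mA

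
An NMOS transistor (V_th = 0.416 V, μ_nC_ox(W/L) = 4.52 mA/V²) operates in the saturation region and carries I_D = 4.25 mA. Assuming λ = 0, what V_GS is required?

V_GS = 1.79 V

In saturation I_D = ½ k_n (V_GS − V_th)², so V_GS − V_th = √(2 I_D / k_n) = √(2 × 4.25 / 4.52) = 1.37 V.
V_GS = 0.416 + 1.37 = 1.79 V.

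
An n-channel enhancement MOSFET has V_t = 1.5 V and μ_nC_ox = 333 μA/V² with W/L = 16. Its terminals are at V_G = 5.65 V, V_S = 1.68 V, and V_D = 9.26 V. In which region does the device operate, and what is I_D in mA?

V_GS = V_G − V_S = 5.65 − 1.68 = 3.97 V; V_DS = V_D − V_S = 9.26 − 1.68 = 7.58 V.
k_n = μ_nC_ox · (W/L) = 5.328 mA/V².
V_ov = V_GS − V_t = 3.97 − 1.5 = 2.47 V.
Since V_DS = 7.58 V ≥ V_ov = 2.47 V, the device is in saturation.
I_D = ½ k_n V_ov² = 0.5 × 5.328 × 2.47² = 16.3 mA.

Saturation; I_D = 16.3 mA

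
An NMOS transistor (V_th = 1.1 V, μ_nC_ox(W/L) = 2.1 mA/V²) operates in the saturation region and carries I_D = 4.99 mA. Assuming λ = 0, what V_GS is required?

V_GS = 3.28 V

In saturation I_D = ½ k_n (V_GS − V_th)², so V_GS − V_th = √(2 I_D / k_n) = √(2 × 4.99 / 2.1) = 2.18 V.
V_GS = 1.1 + 2.18 = 3.28 V.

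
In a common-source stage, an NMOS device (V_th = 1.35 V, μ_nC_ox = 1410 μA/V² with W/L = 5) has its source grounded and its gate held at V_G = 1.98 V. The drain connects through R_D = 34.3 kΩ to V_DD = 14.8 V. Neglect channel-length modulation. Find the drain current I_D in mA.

V_GS = V_G = 1.98 V, so V_ov = 1.98 − 1.35 = 0.63 V.
k_n = μ_nC_ox · (W/L) = 7.05 mA/V².
Assume saturation: I_D = ½ k_n V_ov² = 0.5 × 7.05 × 0.63² = 1.4 mA, giving V_DS = V_DD − I_D R_D = 14.8 − 1.4 × 34.3 = -33.2 V.
But -33.2 V < V_ov = 0.63 V, so the device is actually in triode.
In triode I_D = k_n[V_ov V_DS − ½ V_DS²] and I_D = (V_DD − V_DS)/R_D. Equating: 121 V_DS² − 153.3 V_DS + 14.8 = 0, giving V_DS = 0.105 V (the root below V_ov).
I_D = (14.8 − 0.105) / 34.3 = 0.428 mA.

I_D = 0.428 mA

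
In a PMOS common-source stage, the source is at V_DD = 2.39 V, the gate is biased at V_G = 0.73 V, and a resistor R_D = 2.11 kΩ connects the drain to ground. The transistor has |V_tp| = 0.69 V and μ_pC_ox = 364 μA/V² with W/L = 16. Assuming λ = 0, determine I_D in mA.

I_D = 1.04 mA

V_SG = V_DD − V_G = 2.39 − 0.73 = 1.66 V, so V_ov = 1.66 − 0.69 = 0.97 V.
k_p = μ_pC_ox · (W/L) = 5.824 mA/V².
Assume saturation: I_D = ½ k_p V_ov² = 0.5 × 5.824 × 0.97² = 2.74 mA, giving V_SD = V_DD − I_D R_D = 2.39 − 2.74 × 2.11 = -3.39 V.
But -3.39 V < V_ov = 0.97 V, so the device is actually in triode.
In triode I_D = k_p[V_ov V_SD − ½ V_SD²] and I_D = (V_DD − V_SD)/R_D. Equating: 6.14 V_SD² − 12.92 V_SD + 2.39 = 0, giving V_SD = 0.205 V (the root below V_ov).
I_D = (2.39 − 0.205) / 2.11 = 1.04 mA.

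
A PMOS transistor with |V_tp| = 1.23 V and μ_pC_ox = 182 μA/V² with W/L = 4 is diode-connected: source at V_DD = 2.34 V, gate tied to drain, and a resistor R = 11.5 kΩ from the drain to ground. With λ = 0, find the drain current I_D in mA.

I_D = 0.0609 mA

With gate tied to drain, V_SG = V_SD ≥ V_SG − |V_tp|, so the device is in saturation.
k_p = μ_pC_ox · (W/L) = 0.728 mA/V².
KCL at the drain: ½ k_p (V_SG − |V_tp|)² = (V_DD − V_SG)/R.
Let x = V_SG − 1.23. Then 4.19 x² + x − 1.11 = 0, giving x = 0.409 V (positive root), so V_SG = 1.64 V.
I_D = (V_DD − V_SG)/R = (2.34 − 1.64) / 11.5 = 0.0609 mA.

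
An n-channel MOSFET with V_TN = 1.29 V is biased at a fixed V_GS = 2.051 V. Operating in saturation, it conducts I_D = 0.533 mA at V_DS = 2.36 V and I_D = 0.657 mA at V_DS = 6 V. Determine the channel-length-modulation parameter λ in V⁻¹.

λ = 0.0753 V⁻¹

With V_GS fixed, I_D ∝ (1 + λ V_DS) in saturation, so I_D2/I_D1 = (1 + λ V_DS2)/(1 + λ V_DS1).
0.657/0.533 = 1.233 = (1 + 6 λ)/(1 + 2.36 λ).
Solving: λ (I_D1 V_DS2 − I_D2 V_DS1) = I_D2 − I_D1, so λ = (0.657 − 0.533) / (0.533 × 6 − 0.657 × 2.36) = 0.124 / 1.65 = 0.0753 V⁻¹.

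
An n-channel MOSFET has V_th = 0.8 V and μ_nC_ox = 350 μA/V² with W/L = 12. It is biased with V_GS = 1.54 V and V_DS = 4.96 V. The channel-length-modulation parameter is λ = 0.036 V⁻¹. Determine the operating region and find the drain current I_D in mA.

k_n = μ_nC_ox · (W/L) = 4.2 mA/V².
V_ov = V_GS − V_th = 1.54 − 0.8 = 0.74 V.
Since V_DS = 4.96 V ≥ V_ov = 0.74 V, the device is in saturation.
I_D = ½ k_n V_ov² (1 + λ V_DS) = 0.5 × 4.2 × 0.74² × (1 + 0.036 × 4.96) = 1.36 mA.

Saturation; I_D = 1.36 mA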